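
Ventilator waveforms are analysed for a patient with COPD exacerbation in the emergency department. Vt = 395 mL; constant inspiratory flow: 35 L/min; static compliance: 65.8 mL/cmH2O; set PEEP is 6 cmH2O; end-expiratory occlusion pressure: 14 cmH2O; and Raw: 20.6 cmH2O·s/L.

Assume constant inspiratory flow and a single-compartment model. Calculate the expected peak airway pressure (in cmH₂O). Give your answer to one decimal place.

Flow: 35 L/min ÷ 60 = 0.5833 L/s.
Total PEEP = 14 cmH2O (set 6 + intrinsic 8); this is the baseline alveolar pressure.
Equation of motion (constant flow): PIP = Vt/C + R·V̇ + PEEP.
PIP = 395/65.8 + 20.6×0.5833 + 14 = 6.003 + 12.016 + 14 = 32.019 cmH2O.

32.0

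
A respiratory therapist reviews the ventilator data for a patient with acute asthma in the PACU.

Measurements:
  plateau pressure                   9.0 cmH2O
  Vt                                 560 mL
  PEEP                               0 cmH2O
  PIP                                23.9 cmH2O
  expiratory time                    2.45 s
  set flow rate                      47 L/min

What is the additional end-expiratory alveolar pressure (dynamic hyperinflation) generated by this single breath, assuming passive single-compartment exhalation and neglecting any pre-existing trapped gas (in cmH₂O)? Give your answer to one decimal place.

1.1

Flow: 47 L/min ÷ 60 = 0.7833 L/s.
R = (PIP − Pplat)/V̇ = (23.9 − 9.0) / 0.7833 = 14.9/0.7833 = 19.022 cmH2O·s/L.
C = Vt/(Pplat − PEEP) = 560.0 / (9.0 − 0) = 560.0/9.0 = 62.222 mL/cmH2O.
τ = R × C = 19.022 × 0.06222 L/cmH2O = 1.184 s.
Fraction remaining = e^(−Te/τ) = e^(−2.45/1.184) = 0.1263; trapped volume = 560.0 × 0.1263 = 70.728 mL.
Additional alveolar pressure from trapping ≈ V_trapped / C = 70.728 / 62.222 = 1.137 cmH2O.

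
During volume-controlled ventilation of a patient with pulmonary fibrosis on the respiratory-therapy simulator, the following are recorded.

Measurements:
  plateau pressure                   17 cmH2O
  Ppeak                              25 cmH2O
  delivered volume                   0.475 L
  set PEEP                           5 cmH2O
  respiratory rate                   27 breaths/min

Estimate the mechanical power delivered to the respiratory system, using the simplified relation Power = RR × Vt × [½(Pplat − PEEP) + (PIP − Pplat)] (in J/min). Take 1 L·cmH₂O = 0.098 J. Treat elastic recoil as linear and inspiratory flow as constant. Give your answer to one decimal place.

17.6

Per-breath work = Vt × [½(Pplat−PEEP) + (PIP−Pplat)] = 0.475 × [0.5×12.0 + 8.0] = 0.475 × 14.0 = 6.65 L·cmH2O.
Power = 27 × 6.65 = 179.55 L·cmH2O/min.
× 0.098 J/(L·cmH2O) → 17.596 J/min.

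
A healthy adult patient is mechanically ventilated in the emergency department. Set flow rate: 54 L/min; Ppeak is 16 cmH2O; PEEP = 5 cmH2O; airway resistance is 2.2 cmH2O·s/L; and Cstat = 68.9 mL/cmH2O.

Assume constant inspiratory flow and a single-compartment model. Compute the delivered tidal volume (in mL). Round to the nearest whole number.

621

Flow: 54 L/min ÷ 60 = 0.9 L/s.
Equation of motion (constant flow): PIP = Vt/C + R·V̇ + PEEP.
Vt/C = PIP − R·V̇ − PEEP = 16 − 1.98 − 5 = 9.02 cmH2O.
Vt = C × 9.02 = 68.9 × 9.02 = 621.48 mL.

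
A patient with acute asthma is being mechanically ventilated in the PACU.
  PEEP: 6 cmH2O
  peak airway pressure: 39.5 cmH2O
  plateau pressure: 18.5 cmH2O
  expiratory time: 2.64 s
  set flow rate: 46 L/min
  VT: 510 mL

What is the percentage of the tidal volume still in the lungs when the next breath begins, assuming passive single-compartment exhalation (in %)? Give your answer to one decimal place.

Flow: 46 L/min ÷ 60 = 0.7667 L/s.
R = (PIP − Pplat)/V̇ = (39.5 − 18.5) / 0.7667 = 21.0/0.7667 = 27.39 cmH2O·s/L.
C = Vt/(Pplat − PEEP) = 510.0 / (18.5 − 6) = 510.0/12.5 = 40.8 mL/cmH2O.
τ = R × C = 27.39 × 0.0408 L/cmH2O = 1.118 s.
Fraction remaining at end-expiration = e^(−Te/τ) = e^(−2.64/1.118) = 0.09429 → 9.429%.

9.4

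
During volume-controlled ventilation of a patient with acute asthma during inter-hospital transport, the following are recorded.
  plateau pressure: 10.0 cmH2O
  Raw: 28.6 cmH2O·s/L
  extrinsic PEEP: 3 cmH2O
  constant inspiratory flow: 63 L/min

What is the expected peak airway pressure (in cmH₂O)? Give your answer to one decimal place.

40.0

Flow: 63 L/min ÷ 60 = 1.05 L/s.
PIP = Pplat + Raw × flow = 10.0 + 28.6 × 1.05 = 10.0 + 30.03 = 40.03 cmH2O.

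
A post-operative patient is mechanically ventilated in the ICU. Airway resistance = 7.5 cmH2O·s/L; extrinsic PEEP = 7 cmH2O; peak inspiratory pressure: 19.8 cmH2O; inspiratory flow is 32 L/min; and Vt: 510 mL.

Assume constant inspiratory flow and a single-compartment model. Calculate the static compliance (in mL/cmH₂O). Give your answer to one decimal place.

Flow: 32 L/min ÷ 60 = 0.5333 L/s.
Equation of motion (constant flow): PIP = Vt/C + R·V̇ + PEEP.
Vt/C = PIP − R·V̇ − PEEP = 19.8 − 7.5×0.5333 − 7 = 19.8 − 4.0 − 7 = 8.8 cmH2O.
C = Vt / 8.8 = 510 / 8.8 = 57.955 mL/cmH2O.

58.0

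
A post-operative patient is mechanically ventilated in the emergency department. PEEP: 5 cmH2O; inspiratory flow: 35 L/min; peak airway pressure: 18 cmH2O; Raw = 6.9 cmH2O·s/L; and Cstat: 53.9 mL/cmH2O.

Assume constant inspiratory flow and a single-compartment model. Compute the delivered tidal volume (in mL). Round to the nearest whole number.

484

Flow: 35 L/min ÷ 60 = 0.5833 L/s.
Equation of motion (constant flow): PIP = Vt/C + R·V̇ + PEEP.
Vt/C = PIP − R·V̇ − PEEP = 18 − 4.025 − 5 = 8.975 cmH2O.
Vt = C × 8.975 = 53.9 × 8.975 = 483.75 mL.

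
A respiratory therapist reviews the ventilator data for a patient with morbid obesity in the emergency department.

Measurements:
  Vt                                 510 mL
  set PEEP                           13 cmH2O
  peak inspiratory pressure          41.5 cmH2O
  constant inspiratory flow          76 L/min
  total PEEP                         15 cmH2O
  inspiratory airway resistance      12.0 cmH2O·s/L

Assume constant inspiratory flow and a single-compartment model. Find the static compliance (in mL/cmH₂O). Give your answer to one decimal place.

Flow: 76 L/min ÷ 60 = 1.2667 L/s.
Total PEEP = 15 cmH2O (set 13 + intrinsic 2); this is the baseline alveolar pressure.
Equation of motion (constant flow): PIP = Vt/C + R·V̇ + PEEP.
Vt/C = PIP − R·V̇ − PEEP = 41.5 − 12.0×1.2667 − 15 = 41.5 − 15.2 − 15 = 11.3 cmH2O.
C = Vt / 11.3 = 510 / 11.3 = 45.133 mL/cmH2O.

45.1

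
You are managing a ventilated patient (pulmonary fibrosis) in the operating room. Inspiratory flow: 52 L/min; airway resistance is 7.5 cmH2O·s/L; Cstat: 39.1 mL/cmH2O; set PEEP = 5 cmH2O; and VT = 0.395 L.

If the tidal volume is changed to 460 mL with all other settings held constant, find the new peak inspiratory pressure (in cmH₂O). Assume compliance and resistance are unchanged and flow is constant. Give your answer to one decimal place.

23.3

Flow: 52 L/min ÷ 60 = 0.8667 L/s.
PIP = Vt/C + R·V̇ + PEEP (constant-flow equation of motion).
Only the elastic term changes: ΔPIP = ΔVt / C = (460 − 395) / 39.1 = 1.662 cmH2O.
Original PIP = 395/39.1 + 7.5×0.8667 + 5 = 21.603 cmH2O; new PIP = 21.603 + (1.662) = 23.265 cmH2O.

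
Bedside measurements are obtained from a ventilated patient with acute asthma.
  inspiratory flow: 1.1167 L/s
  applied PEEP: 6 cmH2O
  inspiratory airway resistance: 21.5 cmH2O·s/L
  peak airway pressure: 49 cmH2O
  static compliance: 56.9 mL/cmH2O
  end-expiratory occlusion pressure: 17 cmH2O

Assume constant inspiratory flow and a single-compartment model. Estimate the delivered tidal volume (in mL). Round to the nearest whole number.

Total PEEP = 17 cmH2O (set 6 + intrinsic 11); this is the baseline alveolar pressure.
Equation of motion (constant flow): PIP = Vt/C + R·V̇ + PEEP.
Vt/C = PIP − R·V̇ − PEEP = 49 − 24.009 − 17 = 7.991 cmH2O.
Vt = C × 7.991 = 56.9 × 7.991 = 454.69 mL.

455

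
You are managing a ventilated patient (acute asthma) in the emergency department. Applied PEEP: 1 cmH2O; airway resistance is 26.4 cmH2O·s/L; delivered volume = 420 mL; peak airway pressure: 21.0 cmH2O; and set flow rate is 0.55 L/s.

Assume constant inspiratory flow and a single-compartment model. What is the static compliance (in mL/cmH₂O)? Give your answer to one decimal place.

Equation of motion (constant flow): PIP = Vt/C + R·V̇ + PEEP.
Vt/C = PIP − R·V̇ − PEEP = 21.0 − 26.4×0.55 − 1 = 21.0 − 14.52 − 1 = 5.48 cmH2O.
C = Vt / 5.48 = 420 / 5.48 = 76.642 mL/cmH2O.

76.6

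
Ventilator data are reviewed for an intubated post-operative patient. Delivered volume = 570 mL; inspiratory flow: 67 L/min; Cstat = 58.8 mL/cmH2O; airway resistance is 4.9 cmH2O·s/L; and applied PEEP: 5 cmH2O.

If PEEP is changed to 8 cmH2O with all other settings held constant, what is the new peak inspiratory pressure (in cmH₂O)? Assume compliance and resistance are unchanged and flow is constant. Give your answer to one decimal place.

23.2

Flow: 67 L/min ÷ 60 = 1.1167 L/s.
PIP = Vt/C + R·V̇ + PEEP (constant-flow equation of motion).
Only the baseline term changes: ΔPIP = ΔPEEP = 8 − 5 = 3.0 cmH2O.
Original PIP = 570/58.8 + 4.9×1.1167 + 5 = 20.166 cmH2O; new PIP = 20.166 + (3.0) = 23.166 cmH2O.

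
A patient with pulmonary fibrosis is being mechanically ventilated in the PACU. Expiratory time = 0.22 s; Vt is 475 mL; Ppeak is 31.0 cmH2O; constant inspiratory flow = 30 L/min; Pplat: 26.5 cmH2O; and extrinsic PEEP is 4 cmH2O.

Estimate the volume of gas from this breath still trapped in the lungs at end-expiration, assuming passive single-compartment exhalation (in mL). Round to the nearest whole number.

149

Flow: 30 L/min ÷ 60 = 0.5 L/s.
R = (PIP − Pplat)/V̇ = (31.0 − 26.5) / 0.5 = 4.5/0.5 = 9.0 cmH2O·s/L.
C = Vt/(Pplat − PEEP) = 475.0 / (26.5 − 4) = 475.0/22.5 = 21.111 mL/cmH2O.
τ = R × C = 9.0 × 0.02111 L/cmH2O = 0.19 s.
Fraction remaining = e^(−Te/τ) = e^(−0.22/0.19) = 0.3141.
Trapped volume = 475.0 × 0.3141 = 149.2 mL.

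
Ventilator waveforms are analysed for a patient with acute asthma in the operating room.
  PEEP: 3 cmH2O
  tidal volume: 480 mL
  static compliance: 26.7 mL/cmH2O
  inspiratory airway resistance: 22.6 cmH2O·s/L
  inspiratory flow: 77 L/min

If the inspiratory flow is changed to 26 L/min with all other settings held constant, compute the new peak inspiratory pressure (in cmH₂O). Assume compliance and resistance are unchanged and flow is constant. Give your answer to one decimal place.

30.8

Flow: 77 L/min ÷ 60 = 1.2833 L/s.
New flow: 26 L/min ÷ 60 = 0.4333 L/s.
PIP = Vt/C + R·V̇ + PEEP (constant-flow equation of motion).
Only the resistive term changes: ΔPIP = R × ΔV̇ = 22.6 × (0.4333 − 1.2833) = 22.6 × -0.85 = -19.21 cmH2O.
Original PIP = 480/26.7 + 22.6×1.2833 + 3 = 49.98 cmH2O; new PIP = 49.98 + (-19.21) = 30.77 cmH2O.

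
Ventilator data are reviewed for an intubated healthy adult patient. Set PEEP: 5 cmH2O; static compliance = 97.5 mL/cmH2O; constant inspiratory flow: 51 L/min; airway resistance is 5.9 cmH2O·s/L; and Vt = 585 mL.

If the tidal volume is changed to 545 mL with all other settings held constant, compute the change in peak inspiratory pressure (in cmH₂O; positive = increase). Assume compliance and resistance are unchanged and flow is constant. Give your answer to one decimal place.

PIP = Vt/C + R·V̇ + PEEP (constant-flow equation of motion).
Only the elastic term changes: ΔPIP = ΔVt / C = (545 − 585) / 97.5 = -0.4103 cmH2O.

-0.4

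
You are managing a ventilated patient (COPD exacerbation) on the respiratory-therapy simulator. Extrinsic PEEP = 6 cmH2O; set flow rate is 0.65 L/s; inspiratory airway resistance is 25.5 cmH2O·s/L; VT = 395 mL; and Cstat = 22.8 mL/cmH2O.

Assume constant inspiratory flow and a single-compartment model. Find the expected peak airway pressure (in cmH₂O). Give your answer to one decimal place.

39.9

Equation of motion (constant flow): PIP = Vt/C + R·V̇ + PEEP.
PIP = 395/22.8 + 25.5×0.65 + 6 = 17.325 + 16.575 + 6 = 39.9 cmH2O.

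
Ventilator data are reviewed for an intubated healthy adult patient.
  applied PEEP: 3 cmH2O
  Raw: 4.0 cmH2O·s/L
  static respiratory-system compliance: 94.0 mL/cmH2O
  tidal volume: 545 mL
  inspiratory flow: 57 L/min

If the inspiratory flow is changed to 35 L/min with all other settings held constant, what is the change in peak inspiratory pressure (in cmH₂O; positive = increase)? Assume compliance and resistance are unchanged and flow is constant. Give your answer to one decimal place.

-1.5

Flow: 57 L/min ÷ 60 = 0.95 L/s.
New flow: 35 L/min ÷ 60 = 0.5833 L/s.
PIP = Vt/C + R·V̇ + PEEP (constant-flow equation of motion).
Only the resistive term changes: ΔPIP = R × ΔV̇ = 4.0 × (0.5833 − 0.95) = 4.0 × -0.3667 = -1.467 cmH2O.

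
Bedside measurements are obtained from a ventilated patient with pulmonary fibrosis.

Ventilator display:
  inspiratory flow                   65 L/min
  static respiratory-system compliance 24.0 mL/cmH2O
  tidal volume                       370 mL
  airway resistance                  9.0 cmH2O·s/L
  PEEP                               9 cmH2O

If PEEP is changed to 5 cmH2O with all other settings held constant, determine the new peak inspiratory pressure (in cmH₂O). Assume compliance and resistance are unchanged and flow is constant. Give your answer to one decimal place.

30.2

Flow: 65 L/min ÷ 60 = 1.0833 L/s.
PIP = Vt/C + R·V̇ + PEEP (constant-flow equation of motion).
Only the baseline term changes: ΔPIP = ΔPEEP = 5 − 9 = -4.0 cmH2O.
Original PIP = 370/24.0 + 9.0×1.0833 + 9 = 34.166 cmH2O; new PIP = 34.166 + (-4.0) = 30.166 cmH2O.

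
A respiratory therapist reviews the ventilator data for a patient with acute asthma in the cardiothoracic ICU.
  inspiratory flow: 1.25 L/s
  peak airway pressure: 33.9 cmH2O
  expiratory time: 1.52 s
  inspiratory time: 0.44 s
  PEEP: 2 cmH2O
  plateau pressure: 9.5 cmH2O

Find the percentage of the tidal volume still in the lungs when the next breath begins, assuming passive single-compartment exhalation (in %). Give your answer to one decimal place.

34.6

Vt = flow × Ti = 1.25 L/s × 0.44 s × 1000 mL/L = 550.0 mL.
R = (PIP − Pplat)/V̇ = (33.9 − 9.5) / 1.25 = 24.4/1.25 = 19.52 cmH2O·s/L.
C = Vt/(Pplat − PEEP) = 550.0 / (9.5 − 2) = 550.0/7.5 = 73.333 mL/cmH2O.
τ = R × C = 19.52 × 0.07333 L/cmH2O = 1.431 s.
Fraction remaining at end-expiration = e^(−Te/τ) = e^(−1.52/1.431) = 0.3457 → 34.57%.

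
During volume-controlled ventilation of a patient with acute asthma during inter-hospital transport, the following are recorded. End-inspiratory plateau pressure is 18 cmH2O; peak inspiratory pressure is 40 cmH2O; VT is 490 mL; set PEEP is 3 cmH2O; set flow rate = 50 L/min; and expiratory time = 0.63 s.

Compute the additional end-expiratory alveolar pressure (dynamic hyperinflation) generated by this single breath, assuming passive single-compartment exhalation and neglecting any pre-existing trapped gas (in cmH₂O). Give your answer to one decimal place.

Flow: 50 L/min ÷ 60 = 0.8333 L/s.
R = (PIP − Pplat)/V̇ = (40 − 18) / 0.8333 = 22.0/0.8333 = 26.401 cmH2O·s/L.
C = Vt/(Pplat − PEEP) = 490.0 / (18 − 3) = 490.0/15.0 = 32.667 mL/cmH2O.
τ = R × C = 26.401 × 0.03267 L/cmH2O = 0.8625 s.
Fraction remaining = e^(−Te/τ) = e^(−0.63/0.8625) = 0.4817; trapped volume = 490.0 × 0.4817 = 236.03 mL.
Additional alveolar pressure from trapping ≈ V_trapped / C = 236.03 / 32.667 = 7.225 cmH2O.

7.2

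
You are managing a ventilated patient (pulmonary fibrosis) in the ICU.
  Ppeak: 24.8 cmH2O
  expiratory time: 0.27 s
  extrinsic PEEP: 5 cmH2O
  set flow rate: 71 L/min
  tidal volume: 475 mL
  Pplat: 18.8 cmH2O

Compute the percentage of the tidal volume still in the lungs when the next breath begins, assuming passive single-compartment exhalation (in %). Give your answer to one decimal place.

21.3

Flow: 71 L/min ÷ 60 = 1.1833 L/s.
R = (PIP − Pplat)/V̇ = (24.8 − 18.8) / 1.1833 = 6.0/1.1833 = 5.071 cmH2O·s/L.
C = Vt/(Pplat − PEEP) = 475.0 / (18.8 − 5) = 475.0/13.8 = 34.42 mL/cmH2O.
τ = R × C = 5.071 × 0.03442 L/cmH2O = 0.1745 s.
Fraction remaining at end-expiration = e^(−Te/τ) = e^(−0.27/0.1745) = 0.2128 → 21.28%.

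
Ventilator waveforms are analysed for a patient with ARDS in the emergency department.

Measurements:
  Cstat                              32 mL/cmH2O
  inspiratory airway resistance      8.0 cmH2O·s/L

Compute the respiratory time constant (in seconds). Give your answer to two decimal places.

τ = R × C = 8.0 × 32 mL/cmH2O = 8.0 × 0.032 L/cmH2O = 0.256 s.

0.26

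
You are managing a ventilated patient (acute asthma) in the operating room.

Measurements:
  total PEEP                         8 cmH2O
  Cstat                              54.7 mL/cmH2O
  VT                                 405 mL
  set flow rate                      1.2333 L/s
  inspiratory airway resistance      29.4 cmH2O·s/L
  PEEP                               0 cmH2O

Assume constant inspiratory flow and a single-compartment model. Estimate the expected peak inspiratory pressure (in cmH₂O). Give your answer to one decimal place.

Total PEEP = 8 cmH2O (set 0 + intrinsic 8); this is the baseline alveolar pressure.
Equation of motion (constant flow): PIP = Vt/C + R·V̇ + PEEP.
PIP = 405/54.7 + 29.4×1.2333 + 8 = 7.404 + 36.259 + 8 = 51.663 cmH2O.

51.7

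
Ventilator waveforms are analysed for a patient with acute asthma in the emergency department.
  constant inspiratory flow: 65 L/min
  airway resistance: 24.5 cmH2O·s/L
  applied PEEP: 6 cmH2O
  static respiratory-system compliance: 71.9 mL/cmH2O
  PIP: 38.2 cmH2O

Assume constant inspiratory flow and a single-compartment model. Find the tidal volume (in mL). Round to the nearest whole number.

Flow: 65 L/min ÷ 60 = 1.0833 L/s.
Equation of motion (constant flow): PIP = Vt/C + R·V̇ + PEEP.
Vt/C = PIP − R·V̇ − PEEP = 38.2 − 26.541 − 6 = 5.659 cmH2O.
Vt = C × 5.659 = 71.9 × 5.659 = 406.88 mL.

407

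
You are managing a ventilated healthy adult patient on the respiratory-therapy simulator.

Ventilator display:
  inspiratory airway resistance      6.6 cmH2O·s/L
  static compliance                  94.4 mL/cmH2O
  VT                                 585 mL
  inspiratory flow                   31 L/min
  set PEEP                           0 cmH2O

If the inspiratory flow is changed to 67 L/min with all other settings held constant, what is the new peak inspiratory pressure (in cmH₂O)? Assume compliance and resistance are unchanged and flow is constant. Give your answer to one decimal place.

13.6

Flow: 31 L/min ÷ 60 = 0.5167 L/s.
New flow: 67 L/min ÷ 60 = 1.1167 L/s.
PIP = Vt/C + R·V̇ + PEEP (constant-flow equation of motion).
Only the resistive term changes: ΔPIP = R × ΔV̇ = 6.6 × (1.1167 − 0.5167) = 6.6 × 0.6 = 3.96 cmH2O.
Original PIP = 585/94.4 + 6.6×0.5167 + 0 = 9.607 cmH2O; new PIP = 9.607 + (3.96) = 13.567 cmH2O.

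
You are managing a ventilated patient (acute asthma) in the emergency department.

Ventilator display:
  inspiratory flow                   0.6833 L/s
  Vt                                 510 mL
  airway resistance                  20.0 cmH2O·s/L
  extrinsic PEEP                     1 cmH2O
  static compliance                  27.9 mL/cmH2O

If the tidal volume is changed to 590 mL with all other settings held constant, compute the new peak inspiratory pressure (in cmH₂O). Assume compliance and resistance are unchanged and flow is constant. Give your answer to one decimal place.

35.8

PIP = Vt/C + R·V̇ + PEEP (constant-flow equation of motion).
Only the elastic term changes: ΔPIP = ΔVt / C = (590 − 510) / 27.9 = 2.867 cmH2O.
Original PIP = 510/27.9 + 20.0×0.6833 + 1 = 32.946 cmH2O; new PIP = 32.946 + (2.867) = 35.813 cmH2O.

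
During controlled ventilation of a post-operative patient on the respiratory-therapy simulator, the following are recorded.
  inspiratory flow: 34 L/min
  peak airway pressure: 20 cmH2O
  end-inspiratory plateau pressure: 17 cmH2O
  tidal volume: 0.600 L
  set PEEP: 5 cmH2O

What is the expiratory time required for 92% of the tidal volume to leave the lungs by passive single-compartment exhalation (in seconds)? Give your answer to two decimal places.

0.67

Flow: 34 L/min ÷ 60 = 0.5667 L/s.
R = (PIP − Pplat)/V̇ = (20 − 17) / 0.5667 = 3.0/0.5667 = 5.294 cmH2O·s/L.
C = Vt/(Pplat − PEEP) = 600.0 / (17 − 5) = 600.0/12.0 = 50.0 mL/cmH2O.
τ = R × C = 5.294 × 0.05 L/cmH2O = 0.2647 s.
t = −τ·ln(1 − 0.92) = −0.2647·ln(0.08) = 0.6686 s.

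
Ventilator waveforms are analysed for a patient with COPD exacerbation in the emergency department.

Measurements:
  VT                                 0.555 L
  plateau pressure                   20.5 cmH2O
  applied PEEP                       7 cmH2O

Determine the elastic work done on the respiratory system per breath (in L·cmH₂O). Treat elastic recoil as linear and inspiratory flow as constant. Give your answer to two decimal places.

Elastic work ≈ ½ × (Pplat − PEEP) × Vt = 0.5 × (20.5 − 7) × 0.555 L = 0.5 × 13.5 × 0.555 = 3.746 L·cmH2O.

3.75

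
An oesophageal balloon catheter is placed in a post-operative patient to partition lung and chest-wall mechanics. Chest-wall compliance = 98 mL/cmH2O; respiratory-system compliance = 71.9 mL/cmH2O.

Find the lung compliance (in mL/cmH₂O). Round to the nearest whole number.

1/CL = 1/Crs − 1/Ccw.
1/CL = 1/71.9 − 1/98 = 0.003704.
CL = 269.98 mL/cmH2O.

270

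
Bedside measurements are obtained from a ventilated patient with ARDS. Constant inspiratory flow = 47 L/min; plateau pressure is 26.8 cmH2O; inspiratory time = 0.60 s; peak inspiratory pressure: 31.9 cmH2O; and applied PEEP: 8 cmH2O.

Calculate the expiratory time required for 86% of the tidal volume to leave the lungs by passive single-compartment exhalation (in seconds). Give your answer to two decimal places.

Flow: 47 L/min ÷ 60 = 0.7833 L/s.
Vt = flow × Ti = 0.7833 L/s × 0.60 s × 1000 mL/L = 469.98 mL.
R = (PIP − Pplat)/V̇ = (31.9 − 26.8) / 0.7833 = 5.1/0.7833 = 6.511 cmH2O·s/L.
C = Vt/(Pplat − PEEP) = 469.98 / (26.8 − 8) = 469.98/18.8 = 24.999 mL/cmH2O.
τ = R × C = 6.511 × 0.025 L/cmH2O = 0.1628 s.
t = −τ·ln(1 − 0.86) = −0.1628·ln(0.14) = 0.3201 s.

0.32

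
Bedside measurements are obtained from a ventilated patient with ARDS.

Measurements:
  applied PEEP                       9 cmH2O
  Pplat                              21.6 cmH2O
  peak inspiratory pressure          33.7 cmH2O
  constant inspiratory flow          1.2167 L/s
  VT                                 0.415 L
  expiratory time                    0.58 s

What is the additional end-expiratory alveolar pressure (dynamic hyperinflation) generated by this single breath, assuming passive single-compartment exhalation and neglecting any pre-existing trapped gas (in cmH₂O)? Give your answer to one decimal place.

2.1

R = (PIP − Pplat)/V̇ = (33.7 − 21.6) / 1.2167 = 12.1/1.2167 = 9.945 cmH2O·s/L.
C = Vt/(Pplat − PEEP) = 415.0 / (21.6 − 9) = 415.0/12.6 = 32.937 mL/cmH2O.
τ = R × C = 9.945 × 0.03294 L/cmH2O = 0.3276 s.
Fraction remaining = e^(−Te/τ) = e^(−0.58/0.3276) = 0.1703; trapped volume = 415.0 × 0.1703 = 70.675 mL.
Additional alveolar pressure from trapping ≈ V_trapped / C = 70.675 / 32.937 = 2.146 cmH2O.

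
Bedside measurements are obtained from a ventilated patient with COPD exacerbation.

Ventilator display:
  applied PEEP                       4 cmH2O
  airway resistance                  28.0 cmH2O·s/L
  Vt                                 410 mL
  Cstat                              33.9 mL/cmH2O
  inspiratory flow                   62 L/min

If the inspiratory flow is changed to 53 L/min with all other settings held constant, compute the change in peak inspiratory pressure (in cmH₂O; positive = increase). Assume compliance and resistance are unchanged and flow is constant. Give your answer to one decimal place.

-4.2

Flow: 62 L/min ÷ 60 = 1.0333 L/s.
New flow: 53 L/min ÷ 60 = 0.8833 L/s.
PIP = Vt/C + R·V̇ + PEEP (constant-flow equation of motion).
Only the resistive term changes: ΔPIP = R × ΔV̇ = 28.0 × (0.8833 − 1.0333) = 28.0 × -0.15 = -4.2 cmH2O.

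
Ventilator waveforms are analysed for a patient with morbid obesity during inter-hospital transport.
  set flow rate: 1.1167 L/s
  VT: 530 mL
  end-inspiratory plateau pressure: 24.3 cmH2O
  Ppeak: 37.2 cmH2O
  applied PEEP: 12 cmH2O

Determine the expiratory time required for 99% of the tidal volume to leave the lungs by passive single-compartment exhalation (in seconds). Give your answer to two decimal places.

2.29

R = (PIP − Pplat)/V̇ = (37.2 − 24.3) / 1.1167 = 12.9/1.1167 = 11.552 cmH2O·s/L.
C = Vt/(Pplat − PEEP) = 530.0 / (24.3 − 12) = 530.0/12.3 = 43.089 mL/cmH2O.
τ = R × C = 11.552 × 0.04309 L/cmH2O = 0.4978 s.
t = −τ·ln(1 − 0.99) = −0.4978·ln(0.01) = 2.292 s.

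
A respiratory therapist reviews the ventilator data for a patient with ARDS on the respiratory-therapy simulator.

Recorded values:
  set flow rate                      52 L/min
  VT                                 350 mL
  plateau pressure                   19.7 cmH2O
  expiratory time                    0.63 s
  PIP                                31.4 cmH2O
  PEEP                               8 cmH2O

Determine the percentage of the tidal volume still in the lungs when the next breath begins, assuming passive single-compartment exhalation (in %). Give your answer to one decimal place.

Flow: 52 L/min ÷ 60 = 0.8667 L/s.
R = (PIP − Pplat)/V̇ = (31.4 − 19.7) / 0.8667 = 11.7/0.8667 = 13.499 cmH2O·s/L.
C = Vt/(Pplat − PEEP) = 350.0 / (19.7 − 8) = 350.0/11.7 = 29.915 mL/cmH2O.
τ = R × C = 13.499 × 0.02992 L/cmH2O = 0.4039 s.
Fraction remaining at end-expiration = e^(−Te/τ) = e^(−0.63/0.4039) = 0.2102 → 21.02%.

21.0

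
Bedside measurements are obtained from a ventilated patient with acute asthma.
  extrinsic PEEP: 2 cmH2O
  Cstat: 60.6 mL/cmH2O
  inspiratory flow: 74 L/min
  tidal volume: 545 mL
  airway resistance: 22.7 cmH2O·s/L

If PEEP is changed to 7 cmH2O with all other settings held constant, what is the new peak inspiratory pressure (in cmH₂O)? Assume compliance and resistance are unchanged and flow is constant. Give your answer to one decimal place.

44.0

Flow: 74 L/min ÷ 60 = 1.2333 L/s.
PIP = Vt/C + R·V̇ + PEEP (constant-flow equation of motion).
Only the baseline term changes: ΔPIP = ΔPEEP = 7 − 2 = 5.0 cmH2O.
Original PIP = 545/60.6 + 22.7×1.2333 + 2 = 38.989 cmH2O; new PIP = 38.989 + (5.0) = 43.989 cmH2O.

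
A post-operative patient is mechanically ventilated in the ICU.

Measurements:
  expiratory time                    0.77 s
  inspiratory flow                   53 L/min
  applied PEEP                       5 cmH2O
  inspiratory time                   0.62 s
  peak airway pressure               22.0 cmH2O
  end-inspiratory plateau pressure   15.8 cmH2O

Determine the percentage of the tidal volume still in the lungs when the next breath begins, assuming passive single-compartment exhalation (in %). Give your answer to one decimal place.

Flow: 53 L/min ÷ 60 = 0.8833 L/s.
Vt = flow × Ti = 0.8833 L/s × 0.62 s × 1000 mL/L = 547.65 mL.
R = (PIP − Pplat)/V̇ = (22.0 − 15.8) / 0.8833 = 6.2/0.8833 = 7.019 cmH2O·s/L.
C = Vt/(Pplat − PEEP) = 547.65 / (15.8 − 5) = 547.65/10.8 = 50.708 mL/cmH2O.
τ = R × C = 7.019 × 0.05071 L/cmH2O = 0.3559 s.
Fraction remaining at end-expiration = e^(−Te/τ) = e^(−0.77/0.3559) = 0.1149 → 11.49%.

11.5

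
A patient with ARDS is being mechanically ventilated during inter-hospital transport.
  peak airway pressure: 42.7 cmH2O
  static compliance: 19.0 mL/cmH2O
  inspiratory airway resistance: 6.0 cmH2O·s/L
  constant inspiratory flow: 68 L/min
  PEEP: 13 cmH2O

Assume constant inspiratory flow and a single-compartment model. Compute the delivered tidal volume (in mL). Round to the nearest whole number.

435

Flow: 68 L/min ÷ 60 = 1.1333 L/s.
Equation of motion (constant flow): PIP = Vt/C + R·V̇ + PEEP.
Vt/C = PIP − R·V̇ − PEEP = 42.7 − 6.8 − 13 = 22.9 cmH2O.
Vt = C × 22.9 = 19.0 × 22.9 = 435.1 mL.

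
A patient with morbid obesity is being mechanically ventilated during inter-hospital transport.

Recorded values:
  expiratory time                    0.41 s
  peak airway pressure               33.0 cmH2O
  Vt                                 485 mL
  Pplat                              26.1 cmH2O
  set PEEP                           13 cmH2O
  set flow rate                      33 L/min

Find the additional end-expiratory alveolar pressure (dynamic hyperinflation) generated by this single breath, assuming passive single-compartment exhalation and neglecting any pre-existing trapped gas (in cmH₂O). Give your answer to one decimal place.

Flow: 33 L/min ÷ 60 = 0.55 L/s.
R = (PIP − Pplat)/V̇ = (33.0 − 26.1) / 0.55 = 6.9/0.55 = 12.545 cmH2O·s/L.
C = Vt/(Pplat − PEEP) = 485.0 / (26.1 − 13) = 485.0/13.1 = 37.023 mL/cmH2O.
τ = R × C = 12.545 × 0.03702 L/cmH2O = 0.4644 s.
Fraction remaining = e^(−Te/τ) = e^(−0.41/0.4644) = 0.4136; trapped volume = 485.0 × 0.4136 = 200.6 mL.
Additional alveolar pressure from trapping ≈ V_trapped / C = 200.6 / 37.023 = 5.418 cmH2O.

5.4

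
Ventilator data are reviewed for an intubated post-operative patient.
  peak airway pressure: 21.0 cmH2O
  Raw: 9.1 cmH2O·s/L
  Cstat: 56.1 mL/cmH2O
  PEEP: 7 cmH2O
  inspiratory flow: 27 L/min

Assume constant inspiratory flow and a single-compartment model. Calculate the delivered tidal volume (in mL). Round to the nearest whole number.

556

Flow: 27 L/min ÷ 60 = 0.45 L/s.
Equation of motion (constant flow): PIP = Vt/C + R·V̇ + PEEP.
Vt/C = PIP − R·V̇ − PEEP = 21.0 − 4.095 − 7 = 9.905 cmH2O.
Vt = C × 9.905 = 56.1 × 9.905 = 555.67 mL.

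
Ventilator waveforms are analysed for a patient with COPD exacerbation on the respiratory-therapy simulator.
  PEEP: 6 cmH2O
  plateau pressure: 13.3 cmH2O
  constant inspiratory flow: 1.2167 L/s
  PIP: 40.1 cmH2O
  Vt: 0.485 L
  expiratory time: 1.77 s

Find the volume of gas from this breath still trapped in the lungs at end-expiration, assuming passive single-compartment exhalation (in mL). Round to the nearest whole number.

145

R = (PIP − Pplat)/V̇ = (40.1 − 13.3) / 1.2167 = 26.8/1.2167 = 22.027 cmH2O·s/L.
C = Vt/(Pplat − PEEP) = 485.0 / (13.3 − 6) = 485.0/7.3 = 66.438 mL/cmH2O.
τ = R × C = 22.027 × 0.06644 L/cmH2O = 1.463 s.
Fraction remaining = e^(−Te/τ) = e^(−1.77/1.463) = 0.2982.
Trapped volume = 485.0 × 0.2982 = 144.63 mL.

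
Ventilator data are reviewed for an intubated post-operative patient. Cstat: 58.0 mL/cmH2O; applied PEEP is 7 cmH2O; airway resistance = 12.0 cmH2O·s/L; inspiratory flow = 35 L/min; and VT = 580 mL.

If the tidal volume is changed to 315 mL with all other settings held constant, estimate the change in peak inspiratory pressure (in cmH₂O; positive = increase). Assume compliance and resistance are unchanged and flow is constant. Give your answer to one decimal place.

PIP = Vt/C + R·V̇ + PEEP (constant-flow equation of motion).
Only the elastic term changes: ΔPIP = ΔVt / C = (315 − 580) / 58.0 = -4.569 cmH2O.

-4.6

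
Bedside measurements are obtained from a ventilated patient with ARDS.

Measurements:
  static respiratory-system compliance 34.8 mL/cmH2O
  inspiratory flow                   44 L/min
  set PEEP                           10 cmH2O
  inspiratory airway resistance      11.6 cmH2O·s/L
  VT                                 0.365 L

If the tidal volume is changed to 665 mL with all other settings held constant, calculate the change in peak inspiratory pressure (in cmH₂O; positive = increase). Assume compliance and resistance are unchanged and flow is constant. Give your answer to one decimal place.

8.6

PIP = Vt/C + R·V̇ + PEEP (constant-flow equation of motion).
Only the elastic term changes: ΔPIP = ΔVt / C = (665 − 365) / 34.8 = 8.621 cmH2O.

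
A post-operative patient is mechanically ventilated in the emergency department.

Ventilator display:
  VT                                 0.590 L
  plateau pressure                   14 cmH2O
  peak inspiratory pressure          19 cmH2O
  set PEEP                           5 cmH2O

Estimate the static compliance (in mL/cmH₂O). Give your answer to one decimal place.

Cstat = Vt / (Pplat − PEEP) = 590 / (14 − 5) = 590 / 9.0 = 65.556 mL/cmH2O.

65.6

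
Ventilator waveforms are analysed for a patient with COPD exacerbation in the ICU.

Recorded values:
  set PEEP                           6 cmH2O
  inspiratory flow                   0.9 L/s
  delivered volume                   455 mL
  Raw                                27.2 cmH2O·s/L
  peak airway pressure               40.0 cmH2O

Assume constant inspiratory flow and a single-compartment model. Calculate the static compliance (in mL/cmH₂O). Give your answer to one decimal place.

47.8

Equation of motion (constant flow): PIP = Vt/C + R·V̇ + PEEP.
Vt/C = PIP − R·V̇ − PEEP = 40.0 − 27.2×0.9 − 6 = 40.0 − 24.48 − 6 = 9.52 cmH2O.
C = Vt / 9.52 = 455 / 9.52 = 47.794 mL/cmH2O.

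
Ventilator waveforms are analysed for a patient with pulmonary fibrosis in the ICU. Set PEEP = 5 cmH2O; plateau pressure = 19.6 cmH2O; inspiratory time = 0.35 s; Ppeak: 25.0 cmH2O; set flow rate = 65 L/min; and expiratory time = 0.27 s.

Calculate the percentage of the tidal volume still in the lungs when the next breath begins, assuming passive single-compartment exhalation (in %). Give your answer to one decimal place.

Flow: 65 L/min ÷ 60 = 1.0833 L/s.
Vt = flow × Ti = 1.0833 L/s × 0.35 s × 1000 mL/L = 379.16 mL.
R = (PIP − Pplat)/V̇ = (25.0 − 19.6) / 1.0833 = 5.4/1.0833 = 4.985 cmH2O·s/L.
C = Vt/(Pplat − PEEP) = 379.16 / (19.6 − 5) = 379.16/14.6 = 25.97 mL/cmH2O.
τ = R × C = 4.985 × 0.02597 L/cmH2O = 0.1295 s.
Fraction remaining at end-expiration = e^(−Te/τ) = e^(−0.27/0.1295) = 0.1243 → 12.43%.

12.4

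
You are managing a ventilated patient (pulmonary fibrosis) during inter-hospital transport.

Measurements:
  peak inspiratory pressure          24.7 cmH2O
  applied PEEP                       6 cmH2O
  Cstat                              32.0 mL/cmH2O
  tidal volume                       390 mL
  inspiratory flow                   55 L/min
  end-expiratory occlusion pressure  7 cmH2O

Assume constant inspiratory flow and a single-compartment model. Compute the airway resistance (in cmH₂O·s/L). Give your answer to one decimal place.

Flow: 55 L/min ÷ 60 = 0.9167 L/s.
Total PEEP = 7 cmH2O (set 6 + intrinsic 1); this is the baseline alveolar pressure.
Equation of motion (constant flow): PIP = Vt/C + R·V̇ + PEEP.
R·V̇ = PIP − Vt/C − PEEP = 24.7 − 390/32.0 − 7 = 24.7 − 12.188 − 7 = 5.512 cmH2O.
R = 5.512 / 0.9167 = 6.013 cmH2O·s/L.

6.0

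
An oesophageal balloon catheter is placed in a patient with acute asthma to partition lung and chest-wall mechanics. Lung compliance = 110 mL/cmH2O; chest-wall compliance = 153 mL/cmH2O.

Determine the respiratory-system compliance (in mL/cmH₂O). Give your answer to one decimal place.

64.0

Lung and chest wall are elastances in series: 1/Crs = 1/CL + 1/Ccw.
1/Crs = 1/110 + 1/153 = 0.01563.
Crs = 63.98 mL/cmH2O.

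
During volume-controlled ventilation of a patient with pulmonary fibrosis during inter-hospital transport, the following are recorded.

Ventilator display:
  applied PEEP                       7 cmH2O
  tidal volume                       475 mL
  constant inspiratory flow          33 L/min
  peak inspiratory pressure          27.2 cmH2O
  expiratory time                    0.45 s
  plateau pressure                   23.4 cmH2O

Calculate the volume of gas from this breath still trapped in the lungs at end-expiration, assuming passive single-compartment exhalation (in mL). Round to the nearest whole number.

50

Flow: 33 L/min ÷ 60 = 0.55 L/s.
R = (PIP − Pplat)/V̇ = (27.2 − 23.4) / 0.55 = 3.8/0.55 = 6.909 cmH2O·s/L.
C = Vt/(Pplat − PEEP) = 475.0 / (23.4 − 7) = 475.0/16.4 = 28.963 mL/cmH2O.
τ = R × C = 6.909 × 0.02896 L/cmH2O = 0.2001 s.
Fraction remaining = e^(−Te/τ) = e^(−0.45/0.2001) = 0.1055.
Trapped volume = 475.0 × 0.1055 = 50.113 mL.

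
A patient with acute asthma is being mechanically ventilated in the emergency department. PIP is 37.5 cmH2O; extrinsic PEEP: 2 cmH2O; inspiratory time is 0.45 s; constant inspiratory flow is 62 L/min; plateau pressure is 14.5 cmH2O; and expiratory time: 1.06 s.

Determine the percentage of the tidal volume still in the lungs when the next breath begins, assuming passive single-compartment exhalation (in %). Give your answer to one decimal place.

27.8

Flow: 62 L/min ÷ 60 = 1.0333 L/s.
Vt = flow × Ti = 1.0333 L/s × 0.45 s × 1000 mL/L = 464.99 mL.
R = (PIP − Pplat)/V̇ = (37.5 − 14.5) / 1.0333 = 23.0/1.0333 = 22.259 cmH2O·s/L.
C = Vt/(Pplat − PEEP) = 464.99 / (14.5 − 2) = 464.99/12.5 = 37.199 mL/cmH2O.
τ = R × C = 22.259 × 0.0372 L/cmH2O = 0.828 s.
Fraction remaining at end-expiration = e^(−Te/τ) = e^(−1.06/0.828) = 0.278 → 27.8%.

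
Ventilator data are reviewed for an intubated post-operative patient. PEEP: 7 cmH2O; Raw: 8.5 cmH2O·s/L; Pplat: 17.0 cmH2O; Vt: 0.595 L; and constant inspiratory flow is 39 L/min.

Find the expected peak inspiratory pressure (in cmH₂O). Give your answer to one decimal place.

Flow: 39 L/min ÷ 60 = 0.65 L/s.
PIP = Pplat + Raw × flow = 17.0 + 8.5 × 0.65 = 17.0 + 5.525 = 22.525 cmH2O.

22.5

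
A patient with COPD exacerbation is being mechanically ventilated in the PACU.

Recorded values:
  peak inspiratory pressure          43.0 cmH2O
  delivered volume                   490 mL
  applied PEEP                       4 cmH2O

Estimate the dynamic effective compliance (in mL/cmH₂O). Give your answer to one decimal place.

Dynamic compliance = Vt / (PIP − PEEP) = 490 / (43.0 − 4) = 490 / 39.0 = 12.564 mL/cmH2O.

12.6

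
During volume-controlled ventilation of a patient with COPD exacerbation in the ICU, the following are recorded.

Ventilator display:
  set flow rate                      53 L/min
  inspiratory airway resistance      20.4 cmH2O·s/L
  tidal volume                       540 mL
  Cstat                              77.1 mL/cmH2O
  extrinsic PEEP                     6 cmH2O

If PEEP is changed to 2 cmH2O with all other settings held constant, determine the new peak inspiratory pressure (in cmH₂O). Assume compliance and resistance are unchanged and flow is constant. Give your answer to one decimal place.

27.0

Flow: 53 L/min ÷ 60 = 0.8833 L/s.
PIP = Vt/C + R·V̇ + PEEP (constant-flow equation of motion).
Only the baseline term changes: ΔPIP = ΔPEEP = 2 − 6 = -4.0 cmH2O.
Original PIP = 540/77.1 + 20.4×0.8833 + 6 = 31.023 cmH2O; new PIP = 31.023 + (-4.0) = 27.023 cmH2O.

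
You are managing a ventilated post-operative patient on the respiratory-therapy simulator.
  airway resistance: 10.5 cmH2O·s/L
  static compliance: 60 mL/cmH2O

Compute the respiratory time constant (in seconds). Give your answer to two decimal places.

τ = R × C = 10.5 × 60 mL/cmH2O = 10.5 × 0.060 L/cmH2O = 0.63 s.

0.63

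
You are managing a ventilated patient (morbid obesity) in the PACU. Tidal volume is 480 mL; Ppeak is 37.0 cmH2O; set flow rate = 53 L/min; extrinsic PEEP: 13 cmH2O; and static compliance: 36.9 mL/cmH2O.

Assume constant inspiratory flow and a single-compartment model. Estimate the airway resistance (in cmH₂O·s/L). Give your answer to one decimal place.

12.4

Flow: 53 L/min ÷ 60 = 0.8833 L/s.
Equation of motion (constant flow): PIP = Vt/C + R·V̇ + PEEP.
R·V̇ = PIP − Vt/C − PEEP = 37.0 − 480/36.9 − 13 = 37.0 − 13.008 − 13 = 10.992 cmH2O.
R = 10.992 / 0.8833 = 12.444 cmH2O·s/L.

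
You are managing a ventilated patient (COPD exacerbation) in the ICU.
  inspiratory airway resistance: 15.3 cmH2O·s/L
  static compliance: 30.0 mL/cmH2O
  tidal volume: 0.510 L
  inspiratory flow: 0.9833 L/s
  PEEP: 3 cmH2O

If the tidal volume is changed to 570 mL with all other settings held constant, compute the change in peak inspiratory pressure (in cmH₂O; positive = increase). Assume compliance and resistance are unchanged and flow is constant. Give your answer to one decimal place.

PIP = Vt/C + R·V̇ + PEEP (constant-flow equation of motion).
Only the elastic term changes: ΔPIP = ΔVt / C = (570 − 510) / 30.0 = 2.0 cmH2O.

2.0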